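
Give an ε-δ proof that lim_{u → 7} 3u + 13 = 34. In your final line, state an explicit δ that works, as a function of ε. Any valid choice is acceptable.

Let ε > 0 be given. We need δ > 0 so that 0 < |u − 7| < δ implies |(3u + 13) − 34| < ε.
Since (3u + 13) − 34 = 3(u − 7), we have |(3u + 13) − 34| = 3|u − 7|.
Thus it suffices that |u − 7| < ε/3.
Take δ = ε/3. If 0 < |u − 7| < δ then |(3u + 13) − 34| = 3|u − 7| < 3·(ε/3) = ε.

δ = ε/3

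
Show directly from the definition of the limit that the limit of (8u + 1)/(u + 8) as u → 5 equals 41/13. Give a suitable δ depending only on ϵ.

Fix ϵ > 0. We want δ > 0 with 0 < |u − 5| < δ ⇒ |(8u + 1)/(u + 8) − (41/13)| < ϵ.
Combining over a common denominator, (8u + 1)/(u + 8) − (41/13) = [(8u + 1)·13 − 41·(u + 8)] / [13·(u + 8)] = 63(u − 5) / (13(u + 8)).
So |(8u + 1)/(u + 8) − (41/13)| = 63|u − 5| / (13·|u + 8|).
Restrict δ ≤ 13/2. Then |u − 5| < 13/2 gives |u + 8| = |(u − 5) + 13| ≥ 13 − 13/2 = 13/2.
Hence |(8u + 1)/(u + 8) − (41/13)| < 63|u − 5|/(13·(13/2)) = (126/169)|u − 5|, which is < ϵ once |u − 5| < (169/126)ϵ.
Take δ = min(13/2, (169/126)ϵ). Then 0 < |u − 5| < δ forces both bounds, so |(8u + 1)/(u + 8) − (41/13)| < ϵ.

δ = min(13/2, (169/126)ϵ)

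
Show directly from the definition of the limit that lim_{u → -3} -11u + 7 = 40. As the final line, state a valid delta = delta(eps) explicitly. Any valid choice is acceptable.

Let eps > 0. We need delta > 0 so that 0 < |u + 3| < delta implies |(-11u + 7) − 40| < eps.
|(-11u + 7) − 40| = |-11u - 33| = 11|u + 3|.
Thus it suffices that |u + 3| < eps/11.
Take delta = eps/11. If 0 < |u + 3| < delta then |(-11u + 7) − 40| = 11|u + 3| < 11·(eps/11) = eps.

delta = eps/11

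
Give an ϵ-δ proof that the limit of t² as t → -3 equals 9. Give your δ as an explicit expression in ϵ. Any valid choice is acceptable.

δ = min(1, ϵ/7)

Let ϵ > 0 be given. We seek δ > 0 with 0 < |t + 3| < δ ⇒ |t² − 9| < ϵ.
Factor: t² − 9 = (t + 3)(t - 3), so |t² − 9| = |t + 3|·|t - 3|.
Restrict δ ≤ 1. Then |t + 3| < 1 gives |t| < 4, so by the triangle inequality |t - 3| ≤ 4 + 3 = 7.
Hence |t² − 9| ≤ 7|t + 3|, which is < ϵ once |t + 3| < ϵ/7.
Take δ = min(1, ϵ/7). If 0 < |t + 3| < δ then both bounds hold and |t² − 9| ≤ 7|t + 3| < 7·(ϵ/7) = ϵ.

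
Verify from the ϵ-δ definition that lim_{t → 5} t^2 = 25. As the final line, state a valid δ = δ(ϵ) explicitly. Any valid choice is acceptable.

Let ϵ > 0 be given. We seek δ > 0 with 0 < |t − 5| < δ ⇒ |t^2 − 25| < ϵ.
Factor: t^2 − 25 = (t − 5)(t + 5), so |t^2 − 25| = |t − 5|·|t + 5|.
Restrict δ ≤ 2. Then |t − 5| < 2 gives |t| < 7, so by the triangle inequality |t + 5| ≤ 7 + 5 = 12.
Hence |t^2 − 25| ≤ 12|t − 5|, which is < ϵ once |t − 5| < ϵ/12.
Take δ = min(2, ϵ/12). If 0 < |t − 5| < δ then both bounds hold and |t^2 − 25| ≤ 12|t − 5| < 12·(ϵ/12) = ϵ.

δ = min(2, ϵ/12)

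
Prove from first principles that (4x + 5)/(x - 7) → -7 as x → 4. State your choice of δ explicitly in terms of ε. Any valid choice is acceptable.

Suppose ε > 0. We want δ > 0 with 0 < |x − 4| < δ ⇒ |(4x + 5)/(x - 7) + 7| < ε.
Combining over a common denominator, (4x + 5)/(x - 7) + 7 = [(4x + 5)·(-3) − 21·(x - 7)] / [(-3)·(x - 7)] = -33(x − 4) / ((-3)(x - 7)).
So |(4x + 5)/(x - 7) + 7| = 33|x − 4| / (3·|x − 7|).
Require δ ≤ 3/2, so |x − 7| ≥ |-3| − |x − 4| > 3 − 3/2 = 3/2.
Hence |(4x + 5)/(x - 7) + 7| < 33|x − 4|/(3·(3/2)) = (22/3)|x − 4|, which is < ε once |x − 4| < (3/22)ε.
Take δ = min(3/2, (3/22)ε). Then 0 < |x − 4| < δ forces both bounds, so |(4x + 5)/(x - 7) + 7| < ε.

δ = min(3/2, (3/22)ε)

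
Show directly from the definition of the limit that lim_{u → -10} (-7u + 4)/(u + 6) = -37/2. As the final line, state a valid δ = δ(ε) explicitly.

δ = min(2, (4/23)ε)

Let ε > 0. We want δ > 0 with 0 < |u + 10| < δ ⇒ |(-7u + 4)/(u + 6) + 37/2| < ε.
Combining over a common denominator, (-7u + 4)/(u + 6) + 37/2 = [(-7u + 4)·(-4) − 74·(u + 6)] / [(-4)·(u + 6)] = -46(u + 10) / ((-4)(u + 6)).
So |(-7u + 4)/(u + 6) + 37/2| = 46|u + 10| / (4·|u + 6|).
Require δ ≤ 2, so |u + 6| ≥ |-4| − |u + 10| > 4 − 2 = 2.
Hence |(-7u + 4)/(u + 6) + 37/2| < 46|u + 10|/(4·2) = (23/4)|u + 10|, which is < ε once |u + 10| < (4/23)ε.
Take δ = min(2, (4/23)ε). Then 0 < |u + 10| < δ forces both bounds, so |(-7u + 4)/(u + 6) + 37/2| < ε.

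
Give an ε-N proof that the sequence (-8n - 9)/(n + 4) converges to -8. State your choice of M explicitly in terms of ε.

M = 23/ε

Let ε > 0 be given. For n ≥ 1, |(-8n - 9)/(n + 4) + 8| = |23|/((n + 4)) = 23/((n + 4)).
Since n + 4 ≥ n for n ≥ 1, this is ≤ 23/(n) = 23/n.
So |(-8n - 9)/(n + 4) + 8| < ε whenever n > 23/ε.
Take M = 23/ε. If n > M then |(-8n - 9)/(n + 4) + 8| ≤ 23/n < ε.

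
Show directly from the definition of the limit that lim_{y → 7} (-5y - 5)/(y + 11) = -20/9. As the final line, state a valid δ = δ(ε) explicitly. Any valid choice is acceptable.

Fix ε > 0. We want δ > 0 with 0 < |y − 7| < δ ⇒ |(-5y - 5)/(y + 11) + 20/9| < ε.
Combining over a common denominator, (-5y - 5)/(y + 11) + 20/9 = [(-5y - 5)·18 − (-40)·(y + 11)] / [18·(y + 11)] = -50(y − 7) / (18(y + 11)).
So |(-5y - 5)/(y + 11) + 20/9| = 50|y − 7| / (18·|y + 11|).
Restrict δ ≤ 9. Then |y − 7| < 9 gives |y + 11| = |(y − 7) + 18| ≥ 18 − 9 = 9.
Hence |(-5y - 5)/(y + 11) + 20/9| < 50|y − 7|/(18·9) = (25/81)|y − 7|, which is < ε once |y − 7| < (81/25)ε.
Take δ = min(9, (81/25)ε). Then 0 < |y − 7| < δ forces both bounds, so |(-5y - 5)/(y + 11) + 20/9| < ε.

δ = min(9, (81/25)ε)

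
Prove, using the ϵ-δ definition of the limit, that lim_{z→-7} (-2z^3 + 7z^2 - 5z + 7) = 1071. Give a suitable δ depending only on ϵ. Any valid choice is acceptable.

Fix ϵ > 0. We want δ > 0 such that 0 < |z + 7| < δ implies |(-2z^3 + 7z^2 - 5z + 7) − 1071| < ϵ.
(-2z^3 + 7z^2 - 5z + 7) − 1071 = -2z^3 + 7z^2 - 5z - 1064 = (z + 7)(-2z^2 + 21z - 152).
So |(-2z^3 + 7z^2 - 5z + 7) − 1071| = |z + 7|·|-2z^2 + 21z - 152|.
Assume first that |z + 7| < 1, so |z| < 8. Then |-2z^2 + 21z - 152| ≤ 2·8^2 + 21·8 + 152 = 448.
Hence |(-2z^3 + 7z^2 - 5z + 7) − 1071| ≤ 448|z + 7| < ϵ provided |z + 7| < ϵ/448.
Choosing δ = min(1, ϵ/448) ensures both conditions, hence |(-2z^3 + 7z^2 - 5z + 7) − 1071| < ϵ.

δ = min(1, ϵ/448)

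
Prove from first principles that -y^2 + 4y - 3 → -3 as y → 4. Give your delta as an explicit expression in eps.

delta = min(1, eps/5)

Suppose eps > 0. We want delta > 0 such that 0 < |y − 4| < delta implies |(-y^2 + 4y - 3) + 3| < eps.
(-y^2 + 4y - 3) + 3 = -y^2 + 4y = (y − 4)(-y).
So |(-y^2 + 4y - 3) + 3| = |y − 4|·|-y|.
Require delta ≤ 1. Then |y − 4| < 1 gives |y| < 5, and by the triangle inequality |-y| ≤ 5 = 5.
Hence |(-y^2 + 4y - 3) + 3| ≤ 5|y − 4| < eps provided |y − 4| < eps/5.
Take delta = min(1, eps/5). Then 0 < |y − 4| < delta gives both |y − 4| < 1 and |y − 4| < eps/5, so |(-y^2 + 4y - 3) + 3| < eps.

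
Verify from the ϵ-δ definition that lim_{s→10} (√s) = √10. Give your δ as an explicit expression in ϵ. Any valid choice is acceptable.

δ = min(10, √10·ϵ)

Suppose ϵ > 0. We want δ > 0 such that 0 < |s − 10| < δ implies |√s − √10| < ϵ.
Multiplying by the conjugate, |√s − √10| = |s − 10|/(√s + √10).
Restrict δ ≤ 10 so that |s − 10| < 10 forces s > 0, and then √s + √10 > √10.
Hence |√s − √10| < |s − 10|/√10, which is < ϵ once |s − 10| < √10·ϵ.
Take δ = min(10, √10·ϵ). If 0 < |s − 10| < δ then s > 0 and |√s − √10| < |s − 10|/√10 < ϵ.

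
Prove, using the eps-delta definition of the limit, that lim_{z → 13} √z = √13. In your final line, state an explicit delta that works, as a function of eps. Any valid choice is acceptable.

delta = min(13, √13·eps)

Fix eps > 0. We want delta > 0 such that 0 < |z − 13| < delta implies |√z − √13| < eps.
Multiplying by the conjugate, |√z − √13| = |z − 13|/(√z + √13).
Restrict delta ≤ 13 so that |z − 13| < 13 forces z > 0, and then √z + √13 > √13.
Hence |√z − √13| < |z − 13|/√13, which is < eps once |z − 13| < √13·eps.
Take delta = min(13, √13·eps). If 0 < |z − 13| < delta then z > 0 and |√z − √13| < |z − 13|/√13 < eps.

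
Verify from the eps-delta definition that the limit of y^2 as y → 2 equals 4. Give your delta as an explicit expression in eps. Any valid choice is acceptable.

Let eps > 0 be given. We seek delta > 0 with 0 < |y − 2| < delta ⇒ |y^2 − 4| < eps.
Factor: y^2 − 4 = (y − 2)(y + 2), so |y^2 − 4| = |y − 2|·|y + 2|.
Restrict delta ≤ 1. Then |y − 2| < 1 gives |y| < 3, so by the triangle inequality |y + 2| ≤ 3 + 2 = 5.
Hence |y^2 − 4| ≤ 5|y − 2|, which is < eps once |y − 2| < eps/5.
Take delta = min(1, eps/5). If 0 < |y − 2| < delta then both bounds hold and |y^2 − 4| ≤ 5|y − 2| < 5·(eps/5) = eps.

delta = min(1, eps/5)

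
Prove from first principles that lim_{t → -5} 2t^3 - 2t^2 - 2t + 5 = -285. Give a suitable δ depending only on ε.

δ = min(2, ε/240)

Suppose ε > 0. We want δ > 0 such that 0 < |t + 5| < δ implies |(2t^3 - 2t^2 - 2t + 5) + 285| < ε.
(2t^3 - 2t^2 - 2t + 5) + 285 = 2t^3 - 2t^2 - 2t + 290 = (t + 5)(2t^2 - 12t + 58).
So |(2t^3 - 2t^2 - 2t + 5) + 285| = |t + 5|·|2t^2 - 12t + 58|.
Require δ ≤ 2. Then |t + 5| < 2 gives |t| < 7, and by the triangle inequality |2t^2 - 12t + 58| ≤ 2·7^2 + 12·7 + 58 = 240.
Hence |(2t^3 - 2t^2 - 2t + 5) + 285| ≤ 240|t + 5| < ε provided |t + 5| < ε/240.
Take δ = min(2, ε/240). Then 0 < |t + 5| < δ gives both |t + 5| < 2 and |t + 5| < ε/240, so |(2t^3 - 2t^2 - 2t + 5) + 285| < ε.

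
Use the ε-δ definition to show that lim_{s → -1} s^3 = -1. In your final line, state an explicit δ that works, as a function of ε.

Fix ε > 0. We seek δ > 0 with 0 < |s + 1| < δ ⇒ |s^3 + 1| < ε.
Factor: s^3 + 1 = (s + 1)(s^2 - s + 1), so |s^3 + 1| = |s + 1|·|s^2 - s + 1|.
Impose δ ≤ 1 so that |s| < 2; then |s^2 - s + 1| ≤ 7.
Hence |s^3 + 1| ≤ 7|s + 1|, which is < ε once |s + 1| < ε/7.
Take δ = min(1, ε/7). If 0 < |s + 1| < δ then both bounds hold and |s^3 + 1| ≤ 7|s + 1| < 7·(ε/7) = ε.

δ = min(1, ε/7)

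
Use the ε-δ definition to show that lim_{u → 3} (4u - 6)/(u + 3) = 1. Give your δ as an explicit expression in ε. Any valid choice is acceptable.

Fix ε > 0. We want δ > 0 with 0 < |u − 3| < δ ⇒ |(4u - 6)/(u + 3) − 1| < ε.
Combining over a common denominator, (4u - 6)/(u + 3) − 1 = [(4u - 6)·6 − 6·(u + 3)] / [6·(u + 3)] = 18(u − 3) / (6(u + 3)).
So |(4u - 6)/(u + 3) − 1| = 18|u − 3| / (6·|u + 3|).
Require δ ≤ 3, so |u + 3| ≥ |6| − |u − 3| > 6 − 3 = 3.
Hence |(4u - 6)/(u + 3) − 1| < 18|u − 3|/(6·3) = |u − 3|, which is < ε once |u − 3| < ε.
Take δ = min(3, ε). Then 0 < |u − 3| < δ forces both bounds, so |(4u - 6)/(u + 3) − 1| < ε.

δ = min(3, ε)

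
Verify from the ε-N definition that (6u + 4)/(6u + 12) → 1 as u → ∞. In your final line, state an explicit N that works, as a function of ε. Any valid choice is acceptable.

Let ε > 0 be given. We seek N > 0 such that u > N implies |(6u + 4)/(6u + 12) − 1| < ε.
(6u + 4)/(6u + 12) − 1 = (6(6u + 4) − 6(6u + 12)) / (6(6u + 12)) = -48/(6(6u + 12)).
For u > 0 we have 6u + 12 > 6u, so |(6u + 4)/(6u + 12) − 1| = 48/(6(6u + 12)) < 48/(6·6u) = (4/3)/u.
Thus |(6u + 4)/(6u + 12) − 1| < ε whenever u > (4/3)/ε.
Take N = (4/3)/ε. If u > N then |(6u + 4)/(6u + 12) − 1| < (4/3)/u < ε.

N = (4/3)/ε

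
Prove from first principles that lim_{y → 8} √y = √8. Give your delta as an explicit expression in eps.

delta = min(8, √8·eps)

Let eps > 0. We want delta > 0 such that 0 < |y − 8| < delta implies |√y − √8| < eps.
Multiplying by the conjugate, |√y − √8| = |y − 8|/(√y + √8).
Restrict delta ≤ 8 so that |y − 8| < 8 forces y > 0, and then √y + √8 > √8.
Hence |√y − √8| < |y − 8|/√8, which is < eps once |y − 8| < √8·eps.
Take delta = min(8, √8·eps). If 0 < |y − 8| < delta then y > 0 and |√y − √8| < |y − 8|/√8 < eps.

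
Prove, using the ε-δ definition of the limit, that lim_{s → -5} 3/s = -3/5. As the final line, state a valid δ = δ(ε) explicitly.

δ = min(5/2, (25/6)ε)

Let ε > 0 be given. We seek δ > 0 such that 0 < |s + 5| < δ implies |3/s + 3/5| < ε.
|3/s + 3/5| = 3·|-5 − s|/(5·|s|) = 3|s + 5|/(5|s|).
Restrict δ ≤ 5/2. Then |s + 5| < 5/2 gives |s| > 5/2, so 5|s| > 25/2.
Then |3/s + 3/5| < 3|s + 5|/(25/2), which is < ε when |s + 5| < (25/6)ε.
Take δ = min(5/2, (25/6)ε). Then 0 < |s + 5| < δ gives both |s + 5| < 5/2 and |s + 5| < (25/6)ε, so |3/s + 3/5| < ε.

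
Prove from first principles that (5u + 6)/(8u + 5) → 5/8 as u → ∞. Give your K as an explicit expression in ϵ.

Let ϵ > 0. We seek K > 0 such that u > K implies |(5u + 6)/(8u + 5) − (5/8)| < ϵ.
(5u + 6)/(8u + 5) − (5/8) = (8(5u + 6) − 5(8u + 5)) / (8(8u + 5)) = 23/(8(8u + 5)).
For u > 0 we have 8u + 5 > 8u, so |(5u + 6)/(8u + 5) − (5/8)| = 23/(8(8u + 5)) < 23/(8·8u) = (23/64)/u.
Thus |(5u + 6)/(8u + 5) − (5/8)| < ϵ whenever u > (23/64)/ϵ.
Take K = (23/64)/ϵ. If u > K then |(5u + 6)/(8u + 5) − (5/8)| < (23/64)/u < ϵ.

K = (23/64)/ϵ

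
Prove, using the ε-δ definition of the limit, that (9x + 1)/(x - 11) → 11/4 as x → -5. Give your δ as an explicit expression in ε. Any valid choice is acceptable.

δ = min(8, (32/25)ε)

Let ε > 0. We want δ > 0 with 0 < |x + 5| < δ ⇒ |(9x + 1)/(x - 11) − (11/4)| < ε.
Combining over a common denominator, (9x + 1)/(x - 11) − (11/4) = [(9x + 1)·(-16) − (-44)·(x - 11)] / [(-16)·(x - 11)] = -100(x + 5) / ((-16)(x - 11)).
So |(9x + 1)/(x - 11) − (11/4)| = 100|x + 5| / (16·|x − 11|).
Restrict δ ≤ 8. Then |x + 5| < 8 gives |x − 11| = |(x + 5) + (-16)| ≥ 16 − 8 = 8.
Hence |(9x + 1)/(x - 11) − (11/4)| < 100|x + 5|/(16·8) = (25/32)|x + 5|, which is < ε once |x + 5| < (32/25)ε.
Take δ = min(8, (32/25)ε). Then 0 < |x + 5| < δ forces both bounds, so |(9x + 1)/(x - 11) − (11/4)| < ε.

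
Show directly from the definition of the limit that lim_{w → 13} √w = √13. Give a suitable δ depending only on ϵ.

δ = min(13, √13·ϵ)

Let ϵ > 0 be given. We want δ > 0 such that 0 < |w − 13| < δ implies |√w − √13| < ϵ.
Multiplying by the conjugate, |√w − √13| = |w − 13|/(√w + √13).
Restrict δ ≤ 13 so that |w − 13| < 13 forces w > 0, and then √w + √13 > √13.
Hence |√w − √13| < |w − 13|/√13, which is < ϵ once |w − 13| < √13·ϵ.
Take δ = min(13, √13·ϵ). If 0 < |w − 13| < δ then w > 0 and |√w − √13| < |w − 13|/√13 < ϵ.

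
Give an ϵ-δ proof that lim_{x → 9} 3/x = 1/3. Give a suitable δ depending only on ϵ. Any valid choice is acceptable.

δ = min(9/2, (27/2)ϵ)

Suppose ϵ > 0. We seek δ > 0 such that 0 < |x − 9| < δ implies |3/x − (1/3)| < ϵ.
|3/x − (1/3)| = 3·|9 − x|/(9·|x|) = 3|x − 9|/(9|x|).
Require δ ≤ 9/2 so that |x| > 9 − 9/2 = 9/2, hence 9|x| > 81/2.
Then |3/x − (1/3)| < 3|x − 9|/(81/2), which is < ϵ when |x − 9| < (27/2)ϵ.
Take δ = min(9/2, (27/2)ϵ). Then 0 < |x − 9| < δ gives both |x − 9| < 9/2 and |x − 9| < (27/2)ϵ, so |3/x − (1/3)| < ϵ.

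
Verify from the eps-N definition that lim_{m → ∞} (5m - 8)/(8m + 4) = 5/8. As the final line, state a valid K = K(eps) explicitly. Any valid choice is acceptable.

K = (21/16)/eps

Let eps > 0. For m ≥ 1, |(5m - 8)/(8m + 4) − (5/8)| = |-84|/(8(8m + 4)) = 84/(8(8m + 4)).
Since 8m + 4 ≥ 8m for m ≥ 1, this is ≤ 84/(8·8m) = (21/16)/m.
So |(5m - 8)/(8m + 4) − (5/8)| < eps whenever m > (21/16)/eps.
Take K = (21/16)/eps. If m > K then |(5m - 8)/(8m + 4) − (5/8)| ≤ (21/16)/m < eps.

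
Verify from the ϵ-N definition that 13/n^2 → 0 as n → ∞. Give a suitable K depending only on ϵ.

Let ϵ > 0 be given. For n ≥ 1, |13/n^2 − 0| = 13/n^2.
13/n^2 < ϵ ⇔ n^2 > 13/ϵ ⇔ n > (13/ϵ)^{1/2}.
Take K = (13/ϵ)^{1/2}. Then n > K implies 13/n^2 < ϵ.

K = (13/ϵ)^{1/2}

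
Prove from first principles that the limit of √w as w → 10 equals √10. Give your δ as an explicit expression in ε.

Let ε > 0 be given. We want δ > 0 such that 0 < |w − 10| < δ implies |√w − √10| < ε.
Multiplying by the conjugate, |√w − √10| = |w − 10|/(√w + √10).
Restrict δ ≤ 10 so that |w − 10| < 10 forces w > 0, and then √w + √10 > √10.
Hence |√w − √10| < |w − 10|/√10, which is < ε once |w − 10| < √10·ε.
Take δ = min(10, √10·ε). If 0 < |w − 10| < δ then w > 0 and |√w − √10| < |w − 10|/√10 < ε.

δ = min(10, √10·ε)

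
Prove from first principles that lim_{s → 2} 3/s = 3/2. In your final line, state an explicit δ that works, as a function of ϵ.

Fix ϵ > 0. We seek δ > 0 such that 0 < |s − 2| < δ implies |3/s − (3/2)| < ϵ.
|3/s − (3/2)| = 3·|2 − s|/(2·|s|) = 3|s − 2|/(2|s|).
Require δ ≤ 1 so that |s| > 2 − 1 = 1, hence 2|s| > 2.
Then |3/s − (3/2)| < 3|s − 2|/2, which is < ϵ when |s − 2| < (2/3)ϵ.
Take δ = min(1, (2/3)ϵ). Then 0 < |s − 2| < δ gives both |s − 2| < 1 and |s − 2| < (2/3)ϵ, so |3/s − (3/2)| < ϵ.

δ = min(1, (2/3)ϵ)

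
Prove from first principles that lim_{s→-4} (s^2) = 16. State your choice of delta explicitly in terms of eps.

Let eps > 0 be given. We seek delta > 0 with 0 < |s + 4| < delta ⇒ |s^2 − 16| < eps.
Factor: s^2 − 16 = (s + 4)(s - 4), so |s^2 − 16| = |s + 4|·|s - 4|.
Restrict delta ≤ 1. Then |s + 4| < 1 gives |s| < 5, so by the triangle inequality |s - 4| ≤ 5 + 4 = 9.
Hence |s^2 − 16| ≤ 9|s + 4|, which is < eps once |s + 4| < eps/9.
Take delta = min(1, eps/9). If 0 < |s + 4| < delta then both bounds hold and |s^2 − 16| ≤ 9|s + 4| < 9·(eps/9) = eps.

delta = min(1, eps/9)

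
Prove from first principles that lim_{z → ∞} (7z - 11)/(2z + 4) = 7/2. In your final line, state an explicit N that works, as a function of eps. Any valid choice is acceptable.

N = (25/2)/eps

Suppose eps > 0. We seek N > 0 such that z > N implies |(7z - 11)/(2z + 4) − (7/2)| < eps.
(7z - 11)/(2z + 4) − (7/2) = (2(7z - 11) − 7(2z + 4)) / (2(2z + 4)) = -50/(2(2z + 4)).
For z > 0 we have 2z + 4 > 2z, so |(7z - 11)/(2z + 4) − (7/2)| = 50/(2(2z + 4)) < 50/(2·2z) = (25/2)/z.
Thus |(7z - 11)/(2z + 4) − (7/2)| < eps whenever z > (25/2)/eps.
Take N = (25/2)/eps. If z > N then |(7z - 11)/(2z + 4) − (7/2)| < (25/2)/z < eps.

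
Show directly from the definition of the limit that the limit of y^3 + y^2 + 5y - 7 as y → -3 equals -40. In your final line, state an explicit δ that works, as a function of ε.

δ = min(1, ε/35)

Let ε > 0 be given. We want δ > 0 such that 0 < |y + 3| < δ implies |(y^3 + y^2 + 5y - 7) + 40| < ε.
(y^3 + y^2 + 5y - 7) + 40 = y^3 + y^2 + 5y + 33 = (y + 3)(y^2 - 2y + 11).
So |(y^3 + y^2 + 5y - 7) + 40| = |y + 3|·|y^2 - 2y + 11|.
Assume first that |y + 3| < 1, so |y| < 4. Then |y^2 - 2y + 11| ≤ 4^2 + 2·4 + 11 = 35.
Hence |(y^3 + y^2 + 5y - 7) + 40| ≤ 35|y + 3| < ε provided |y + 3| < ε/35.
Take δ = min(1, ε/35). Then 0 < |y + 3| < δ gives both |y + 3| < 1 and |y + 3| < ε/35, so |(y^3 + y^2 + 5y - 7) + 40| < ε.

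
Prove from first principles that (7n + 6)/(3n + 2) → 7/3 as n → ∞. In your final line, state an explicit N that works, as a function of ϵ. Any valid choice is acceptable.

N = (4/9)/ϵ

Suppose ϵ > 0. For n ≥ 1, |(7n + 6)/(3n + 2) − (7/3)| = |4|/(3(3n + 2)) = 4/(3(3n + 2)).
Since 3n + 2 ≥ 3n for n ≥ 1, this is ≤ 4/(3·3n) = (4/9)/n.
So |(7n + 6)/(3n + 2) − (7/3)| < ϵ whenever n > (4/9)/ϵ.
Take N = (4/9)/ϵ. If n > N then |(7n + 6)/(3n + 2) − (7/3)| ≤ (4/9)/n < ϵ.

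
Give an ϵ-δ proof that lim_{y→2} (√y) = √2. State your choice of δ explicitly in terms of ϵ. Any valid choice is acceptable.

δ = min(2, √2·ϵ)

Let ϵ > 0. We want δ > 0 such that 0 < |y − 2| < δ implies |√y − √2| < ϵ.
Multiplying by the conjugate, |√y − √2| = |y − 2|/(√y + √2).
Restrict δ ≤ 2 so that |y − 2| < 2 forces y > 0, and then √y + √2 > √2.
Hence |√y − √2| < |y − 2|/√2, which is < ϵ once |y − 2| < √2·ϵ.
Take δ = min(2, √2·ϵ). If 0 < |y − 2| < δ then y > 0 and |√y − √2| < |y − 2|/√2 < ϵ.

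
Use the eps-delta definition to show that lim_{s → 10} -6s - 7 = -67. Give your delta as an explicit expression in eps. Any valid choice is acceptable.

Let eps > 0 be given. We need delta > 0 so that 0 < |s − 10| < delta implies |(-6s - 7) + 67| < eps.
|(-6s - 7) + 67| = |-6s + 60| = 6|s − 10|.
Thus it suffices that |s − 10| < eps/6.
Choosing delta = eps/6 gives |(-6s - 7) + 67| = 6|s − 10| < eps whenever |s − 10| < delta.

delta = eps/6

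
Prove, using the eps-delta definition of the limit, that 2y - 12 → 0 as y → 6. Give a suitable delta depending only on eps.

delta = eps/2

Let eps > 0 be given. We need delta > 0 so that 0 < |y − 6| < delta implies |(2y - 12)| < eps.
Since (2y - 12) = 2(y − 6), we have |(2y - 12)| = 2|y − 6|.
Thus it suffices that |y − 6| < eps/2.
Take delta = eps/2. If 0 < |y − 6| < delta then |(2y - 12)| = 2|y − 6| < 2·(eps/2) = eps.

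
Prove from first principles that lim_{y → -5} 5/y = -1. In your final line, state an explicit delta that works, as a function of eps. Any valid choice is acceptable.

delta = min(5/2, (5/2)eps)

Suppose eps > 0. We seek delta > 0 such that 0 < |y + 5| < delta implies |5/y + 1| < eps.
|5/y + 1| = 5·|-5 − y|/(5·|y|) = 5|y + 5|/(5|y|).
Restrict delta ≤ 5/2. Then |y + 5| < 5/2 gives |y| > 5/2, so 5|y| > 25/2.
Then |5/y + 1| < 5|y + 5|/(25/2), which is < eps when |y + 5| < (5/2)eps.
Take delta = min(5/2, (5/2)eps). Then 0 < |y + 5| < delta gives both |y + 5| < 5/2 and |y + 5| < (5/2)eps, so |5/y + 1| < eps.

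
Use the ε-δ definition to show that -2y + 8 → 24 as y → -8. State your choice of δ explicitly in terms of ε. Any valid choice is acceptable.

Let ε > 0 be given. We need δ > 0 so that 0 < |y + 8| < δ implies |(-2y + 8) − 24| < ε.
|(-2y + 8) − 24| = |-2y - 16| = 2|y + 8|.
So 2|y + 8| < ε exactly when |y + 8| < ε/2.
Choosing δ = ε/2 gives |(-2y + 8) − 24| = 2|y + 8| < ε whenever |y + 8| < δ.

δ = ε/2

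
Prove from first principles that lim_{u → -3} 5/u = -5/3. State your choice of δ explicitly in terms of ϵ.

Suppose ϵ > 0. We seek δ > 0 such that 0 < |u + 3| < δ implies |5/u + 5/3| < ϵ.
|5/u + 5/3| = 5·|-3 − u|/(3·|u|) = 5|u + 3|/(3|u|).
Restrict δ ≤ 3/2. Then |u + 3| < 3/2 gives |u| > 3/2, so 3|u| > 9/2.
Then |5/u + 5/3| < 5|u + 3|/(9/2), which is < ϵ when |u + 3| < (9/10)ϵ.
Take δ = min(3/2, (9/10)ϵ). Then 0 < |u + 3| < δ gives both |u + 3| < 3/2 and |u + 3| < (9/10)ϵ, so |5/u + 5/3| < ϵ.

δ = min(3/2, (9/10)ϵ)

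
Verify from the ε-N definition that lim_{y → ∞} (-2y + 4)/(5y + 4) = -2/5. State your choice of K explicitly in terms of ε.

Let ε > 0 be given. We seek K > 0 such that y > K implies |(-2y + 4)/(5y + 4) + 2/5| < ε.
(-2y + 4)/(5y + 4) + 2/5 = (5(-2y + 4) − (-2)(5y + 4)) / (5(5y + 4)) = 28/(5(5y + 4)).
For y > 0 we have 5y + 4 > 5y, so |(-2y + 4)/(5y + 4) + 2/5| = 28/(5(5y + 4)) < 28/(5·5y) = (28/25)/y.
Thus |(-2y + 4)/(5y + 4) + 2/5| < ε whenever y > (28/25)/ε.
Take K = (28/25)/ε. If y > K then |(-2y + 4)/(5y + 4) + 2/5| < (28/25)/y < ε.

K = (28/25)/ε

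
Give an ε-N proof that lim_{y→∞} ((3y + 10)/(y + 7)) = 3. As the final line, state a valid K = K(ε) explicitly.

Let ε > 0. We seek K > 0 such that y > K implies |(3y + 10)/(y + 7) − 3| < ε.
(3y + 10)/(y + 7) − 3 = ((3y + 10) − 3(y + 7)) / ((y + 7)) = -11/((y + 7)).
For y > 0 we have y + 7 > y, so |(3y + 10)/(y + 7) − 3| = 11/((y + 7)) < 11/(y) = 11/y.
Thus |(3y + 10)/(y + 7) − 3| < ε whenever y > 11/ε.
Take K = 11/ε. If y > K then |(3y + 10)/(y + 7) − 3| < 11/y < ε.

K = 11/ε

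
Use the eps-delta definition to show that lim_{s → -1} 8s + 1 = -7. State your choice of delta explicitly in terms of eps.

Let eps > 0. We need delta > 0 so that 0 < |s + 1| < delta implies |(8s + 1) + 7| < eps.
Since (8s + 1) + 7 = 8(s + 1), we have |(8s + 1) + 7| = 8|s + 1|.
Thus it suffices that |s + 1| < eps/8.
Choosing delta = eps/8 gives |(8s + 1) + 7| = 8|s + 1| < eps whenever |s + 1| < delta.

delta = eps/8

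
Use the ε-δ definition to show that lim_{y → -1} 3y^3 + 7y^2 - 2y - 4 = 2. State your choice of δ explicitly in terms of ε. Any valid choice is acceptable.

Let ε > 0. We want δ > 0 such that 0 < |y + 1| < δ implies |(3y^3 + 7y^2 - 2y - 4) − 2| < ε.
(3y^3 + 7y^2 - 2y - 4) − 2 = 3y^3 + 7y^2 - 2y - 6 = (y + 1)(3y^2 + 4y - 6).
So |(3y^3 + 7y^2 - 2y - 4) − 2| = |y + 1|·|3y^2 + 4y - 6|.
Require δ ≤ 1. Then |y + 1| < 1 gives |y| < 2, and by the triangle inequality |3y^2 + 4y - 6| ≤ 3·2^2 + 4·2 + 6 = 26.
Hence |(3y^3 + 7y^2 - 2y - 4) − 2| ≤ 26|y + 1| < ε provided |y + 1| < ε/26.
Choosing δ = min(1, ε/26) ensures both conditions, hence |(3y^3 + 7y^2 - 2y - 4) − 2| < ε.

δ = min(1, ε/26)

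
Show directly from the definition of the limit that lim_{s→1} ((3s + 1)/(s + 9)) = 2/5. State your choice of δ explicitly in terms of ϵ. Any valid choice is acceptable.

Fix ϵ > 0. We want δ > 0 with 0 < |s − 1| < δ ⇒ |(3s + 1)/(s + 9) − (2/5)| < ϵ.
Combining over a common denominator, (3s + 1)/(s + 9) − (2/5) = [(3s + 1)·10 − 4·(s + 9)] / [10·(s + 9)] = 26(s − 1) / (10(s + 9)).
So |(3s + 1)/(s + 9) − (2/5)| = 26|s − 1| / (10·|s + 9|).
Require δ ≤ 5, so |s + 9| ≥ |10| − |s − 1| > 10 − 5 = 5.
Hence |(3s + 1)/(s + 9) − (2/5)| < 26|s − 1|/(10·5) = (13/25)|s − 1|, which is < ϵ once |s − 1| < (25/13)ϵ.
Take δ = min(5, (25/13)ϵ). Then 0 < |s − 1| < δ forces both bounds, so |(3s + 1)/(s + 9) − (2/5)| < ϵ.

δ = min(5, (25/13)ϵ)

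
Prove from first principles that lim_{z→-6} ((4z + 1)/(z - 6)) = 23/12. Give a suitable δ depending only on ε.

δ = min(6, (72/25)ε)

Let ε > 0. We want δ > 0 with 0 < |z + 6| < δ ⇒ |(4z + 1)/(z - 6) − (23/12)| < ε.
Combining over a common denominator, (4z + 1)/(z - 6) − (23/12) = [(4z + 1)·(-12) − (-23)·(z - 6)] / [(-12)·(z - 6)] = -25(z + 6) / ((-12)(z - 6)).
So |(4z + 1)/(z - 6) − (23/12)| = 25|z + 6| / (12·|z − 6|).
Require δ ≤ 6, so |z − 6| ≥ |-12| − |z + 6| > 12 − 6 = 6.
Hence |(4z + 1)/(z - 6) − (23/12)| < 25|z + 6|/(12·6) = (25/72)|z + 6|, which is < ε once |z + 6| < (72/25)ε.
Take δ = min(6, (72/25)ε). Then 0 < |z + 6| < δ forces both bounds, so |(4z + 1)/(z - 6) − (23/12)| < ε.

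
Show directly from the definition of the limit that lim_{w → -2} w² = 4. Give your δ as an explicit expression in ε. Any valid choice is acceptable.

Let ε > 0. We seek δ > 0 with 0 < |w + 2| < δ ⇒ |w² − 4| < ε.
Factor: w² − 4 = (w + 2)(w - 2), so |w² − 4| = |w + 2|·|w - 2|.
Restrict δ ≤ 1. Then |w + 2| < 1 gives |w| < 3, so by the triangle inequality |w - 2| ≤ 3 + 2 = 5.
Hence |w² − 4| ≤ 5|w + 2|, which is < ε once |w + 2| < ε/5.
Take δ = min(1, ε/5). If 0 < |w + 2| < δ then both bounds hold and |w² − 4| ≤ 5|w + 2| < 5·(ε/5) = ε.

δ = min(1, ε/5)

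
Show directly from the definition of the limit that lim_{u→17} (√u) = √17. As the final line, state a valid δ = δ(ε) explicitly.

δ = min(17, √17·ε)

Fix ε > 0. We want δ > 0 such that 0 < |u − 17| < δ implies |√u − √17| < ε.
Multiplying by the conjugate, |√u − √17| = |u − 17|/(√u + √17).
Restrict δ ≤ 17 so that |u − 17| < 17 forces u > 0, and then √u + √17 > √17.
Hence |√u − √17| < |u − 17|/√17, which is < ε once |u − 17| < √17·ε.
Take δ = min(17, √17·ε). If 0 < |u − 17| < δ then u > 0 and |√u − √17| < |u − 17|/√17 < ε.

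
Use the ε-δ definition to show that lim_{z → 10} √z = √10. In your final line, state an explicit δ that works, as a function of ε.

Let ε > 0 be given. We want δ > 0 such that 0 < |z − 10| < δ implies |√z − √10| < ε.
Multiplying by the conjugate, |√z − √10| = |z − 10|/(√z + √10).
Restrict δ ≤ 10 so that |z − 10| < 10 forces z > 0, and then √z + √10 > √10.
Hence |√z − √10| < |z − 10|/√10, which is < ε once |z − 10| < √10·ε.
Take δ = min(10, √10·ε). If 0 < |z − 10| < δ then z > 0 and |√z − √10| < |z − 10|/√10 < ε.

δ = min(10, √10·ε)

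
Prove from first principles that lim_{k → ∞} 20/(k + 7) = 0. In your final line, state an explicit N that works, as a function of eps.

N = 20/eps

Let eps > 0. For k ≥ 1, |20/(k + 7) − 0| = 20/(k + 7) ≤ 20/k.
We need 20/k < eps, i.e. k > 20/eps.
Take N = 20/eps. If k > N then |20/(k + 7)| ≤ 20/k < eps.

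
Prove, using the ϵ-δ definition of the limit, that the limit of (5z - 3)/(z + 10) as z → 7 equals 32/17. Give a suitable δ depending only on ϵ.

δ = min(17/2, (289/106)ϵ)

Let ϵ > 0. We want δ > 0 with 0 < |z − 7| < δ ⇒ |(5z - 3)/(z + 10) − (32/17)| < ϵ.
Combining over a common denominator, (5z - 3)/(z + 10) − (32/17) = [(5z - 3)·17 − 32·(z + 10)] / [17·(z + 10)] = 53(z − 7) / (17(z + 10)).
So |(5z - 3)/(z + 10) − (32/17)| = 53|z − 7| / (17·|z + 10|).
Require δ ≤ 17/2, so |z + 10| ≥ |17| − |z − 7| > 17 − 17/2 = 17/2.
Hence |(5z - 3)/(z + 10) − (32/17)| < 53|z − 7|/(17·(17/2)) = (106/289)|z − 7|, which is < ϵ once |z − 7| < (289/106)ϵ.
Take δ = min(17/2, (289/106)ϵ). Then 0 < |z − 7| < δ forces both bounds, so |(5z - 3)/(z + 10) − (32/17)| < ϵ.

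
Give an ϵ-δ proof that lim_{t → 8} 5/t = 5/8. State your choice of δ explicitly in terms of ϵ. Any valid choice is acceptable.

Let ϵ > 0. We seek δ > 0 such that 0 < |t − 8| < δ implies |5/t − (5/8)| < ϵ.
|5/t − (5/8)| = 5·|8 − t|/(8·|t|) = 5|t − 8|/(8|t|).
Require δ ≤ 4 so that |t| > 8 − 4 = 4, hence 8|t| > 32.
Then |5/t − (5/8)| < 5|t − 8|/32, which is < ϵ when |t − 8| < (32/5)ϵ.
Take δ = min(4, (32/5)ϵ). Then 0 < |t − 8| < δ gives both |t − 8| < 4 and |t − 8| < (32/5)ϵ, so |5/t − (5/8)| < ϵ.

δ = min(4, (32/5)ϵ)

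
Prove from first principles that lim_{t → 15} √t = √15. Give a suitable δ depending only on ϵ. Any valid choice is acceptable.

δ = min(15, √15·ϵ)

Let ϵ > 0. We want δ > 0 such that 0 < |t − 15| < δ implies |√t − √15| < ϵ.
Rationalise: √t − √15 = (t − 15)/(√t + √15), so |√t − √15| = |t − 15|/(√t + √15).
Restrict δ ≤ 15 so that |t − 15| < 15 forces t > 0, and then √t + √15 > √15.
Hence |√t − √15| < |t − 15|/√15, which is < ϵ once |t − 15| < √15·ϵ.
Take δ = min(15, √15·ϵ). If 0 < |t − 15| < δ then t > 0 and |√t − √15| < |t − 15|/√15 < ϵ.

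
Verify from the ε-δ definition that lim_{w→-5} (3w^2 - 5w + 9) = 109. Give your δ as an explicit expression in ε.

Fix ε > 0. We want δ > 0 such that 0 < |w + 5| < δ implies |(3w^2 - 5w + 9) − 109| < ε.
(3w^2 - 5w + 9) − 109 = 3w^2 - 5w - 100 = (w + 5)(3w - 20).
So |(3w^2 - 5w + 9) − 109| = |w + 5|·|3w - 20|.
Assume first that |w + 5| < 2, so |w| < 7. Then |3w - 20| ≤ 3·7 + 20 = 41.
Hence |(3w^2 - 5w + 9) − 109| ≤ 41|w + 5| < ε provided |w + 5| < ε/41.
Take δ = min(2, ε/41). Then 0 < |w + 5| < δ gives both |w + 5| < 2 and |w + 5| < ε/41, so |(3w^2 - 5w + 9) − 109| < ε.

δ = min(2, ε/41)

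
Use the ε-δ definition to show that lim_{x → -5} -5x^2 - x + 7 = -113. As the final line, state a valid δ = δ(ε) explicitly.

δ = min(2, ε/59)

Suppose ε > 0. We want δ > 0 such that 0 < |x + 5| < δ implies |(-5x^2 - x + 7) + 113| < ε.
(-5x^2 - x + 7) + 113 = -5x^2 - x + 120 = (x + 5)(-5x + 24).
So |(-5x^2 - x + 7) + 113| = |x + 5|·|-5x + 24|.
Require δ ≤ 2. Then |x + 5| < 2 gives |x| < 7, and by the triangle inequality |-5x + 24| ≤ 5·7 + 24 = 59.
Hence |(-5x^2 - x + 7) + 113| ≤ 59|x + 5| < ε provided |x + 5| < ε/59.
Take δ = min(2, ε/59). Then 0 < |x + 5| < δ gives both |x + 5| < 2 and |x + 5| < ε/59, so |(-5x^2 - x + 7) + 113| < ε.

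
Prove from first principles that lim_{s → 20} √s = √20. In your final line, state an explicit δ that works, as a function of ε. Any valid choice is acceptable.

Let ε > 0. We want δ > 0 such that 0 < |s − 20| < δ implies |√s − √20| < ε.
Multiplying by the conjugate, |√s − √20| = |s − 20|/(√s + √20).
Restrict δ ≤ 20 so that |s − 20| < 20 forces s > 0, and then √s + √20 > √20.
Hence |√s − √20| < |s − 20|/√20, which is < ε once |s − 20| < √20·ε.
Take δ = min(20, √20·ε). If 0 < |s − 20| < δ then s > 0 and |√s − √20| < |s − 20|/√20 < ε.

δ = min(20, √20·ε)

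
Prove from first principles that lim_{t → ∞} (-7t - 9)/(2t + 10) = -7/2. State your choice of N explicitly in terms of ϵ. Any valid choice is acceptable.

N = 13/ϵ

Suppose ϵ > 0. We seek N > 0 such that t > N implies |(-7t - 9)/(2t + 10) + 7/2| < ϵ.
(-7t - 9)/(2t + 10) + 7/2 = (2(-7t - 9) − (-7)(2t + 10)) / (2(2t + 10)) = 52/(2(2t + 10)).
For t > 0 we have 2t + 10 > 2t, so |(-7t - 9)/(2t + 10) + 7/2| = 52/(2(2t + 10)) < 52/(2·2t) = 13/t.
Thus |(-7t - 9)/(2t + 10) + 7/2| < ϵ whenever t > 13/ϵ.
Take N = 13/ϵ. If t > N then |(-7t - 9)/(2t + 10) + 7/2| < 13/t < ϵ.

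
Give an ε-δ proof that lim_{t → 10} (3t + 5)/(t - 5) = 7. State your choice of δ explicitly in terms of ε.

Fix ε > 0. We want δ > 0 with 0 < |t − 10| < δ ⇒ |(3t + 5)/(t - 5) − 7| < ε.
Combining over a common denominator, (3t + 5)/(t - 5) − 7 = [(3t + 5)·5 − 35·(t - 5)] / [5·(t - 5)] = -20(t − 10) / (5(t - 5)).
So |(3t + 5)/(t - 5) − 7| = 20|t − 10| / (5·|t − 5|).
Restrict δ ≤ 5/2. Then |t − 10| < 5/2 gives |t − 5| = |(t − 10) + 5| ≥ 5 − 5/2 = 5/2.
Hence |(3t + 5)/(t - 5) − 7| < 20|t − 10|/(5·(5/2)) = (8/5)|t − 10|, which is < ε once |t − 10| < (5/8)ε.
Take δ = min(5/2, (5/8)ε). Then 0 < |t − 10| < δ forces both bounds, so |(3t + 5)/(t - 5) − 7| < ε.

δ = min(5/2, (5/8)ε)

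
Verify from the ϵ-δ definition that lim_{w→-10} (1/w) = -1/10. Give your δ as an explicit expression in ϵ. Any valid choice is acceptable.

Fix ϵ > 0. We seek δ > 0 such that 0 < |w + 10| < δ implies |1/w + 1/10| < ϵ.
|1/w + 1/10| = |-10 − w|/(10·|w|) = |w + 10|/(10|w|).
Require δ ≤ 5 so that |w| > 10 − 5 = 5, hence 10|w| > 50.
Then |1/w + 1/10| < |w + 10|/50, which is < ϵ when |w + 10| < 50ϵ.
Take δ = min(5, 50ϵ). Then 0 < |w + 10| < δ gives both |w + 10| < 5 and |w + 10| < 50ϵ, so |1/w + 1/10| < ϵ.

δ = min(5, 50ϵ)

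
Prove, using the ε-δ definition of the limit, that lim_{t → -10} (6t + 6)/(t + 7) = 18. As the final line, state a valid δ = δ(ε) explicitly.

δ = min(3/2, (1/8)ε)

Let ε > 0. We want δ > 0 with 0 < |t + 10| < δ ⇒ |(6t + 6)/(t + 7) − 18| < ε.
Combining over a common denominator, (6t + 6)/(t + 7) − 18 = [(6t + 6)·(-3) − (-54)·(t + 7)] / [(-3)·(t + 7)] = 36(t + 10) / ((-3)(t + 7)).
So |(6t + 6)/(t + 7) − 18| = 36|t + 10| / (3·|t + 7|).
Restrict δ ≤ 3/2. Then |t + 10| < 3/2 gives |t + 7| = |(t + 10) + (-3)| ≥ 3 − 3/2 = 3/2.
Hence |(6t + 6)/(t + 7) − 18| < 36|t + 10|/(3·(3/2)) = 8|t + 10|, which is < ε once |t + 10| < (1/8)ε.
Take δ = min(3/2, (1/8)ε). Then 0 < |t + 10| < δ forces both bounds, so |(6t + 6)/(t + 7) − 18| < ε.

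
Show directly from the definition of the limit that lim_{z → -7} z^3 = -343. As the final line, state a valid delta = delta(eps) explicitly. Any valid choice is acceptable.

delta = min(2, eps/193)

Let eps > 0 be given. We seek delta > 0 with 0 < |z + 7| < delta ⇒ |z^3 + 343| < eps.
Factor: z^3 + 343 = (z + 7)(z^2 - 7z + 49), so |z^3 + 343| = |z + 7|·|z^2 - 7z + 49|.
Impose delta ≤ 2 so that |z| < 9; then |z^2 - 7z + 49| ≤ 193.
Hence |z^3 + 343| ≤ 193|z + 7|, which is < eps once |z + 7| < eps/193.
Take delta = min(2, eps/193). If 0 < |z + 7| < delta then both bounds hold and |z^3 + 343| ≤ 193|z + 7| < 193·(eps/193) = eps.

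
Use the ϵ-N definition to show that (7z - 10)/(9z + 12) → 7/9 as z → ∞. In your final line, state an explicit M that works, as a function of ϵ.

M = (58/27)/ϵ

Fix ϵ > 0. We seek M > 0 such that z > M implies |(7z - 10)/(9z + 12) − (7/9)| < ϵ.
(7z - 10)/(9z + 12) − (7/9) = (9(7z - 10) − 7(9z + 12)) / (9(9z + 12)) = -174/(9(9z + 12)).
For z > 0 we have 9z + 12 > 9z, so |(7z - 10)/(9z + 12) − (7/9)| = 174/(9(9z + 12)) < 174/(9·9z) = (58/27)/z.
Thus |(7z - 10)/(9z + 12) − (7/9)| < ϵ whenever z > (58/27)/ϵ.
Take M = (58/27)/ϵ. If z > M then |(7z - 10)/(9z + 12) − (7/9)| < (58/27)/z < ϵ.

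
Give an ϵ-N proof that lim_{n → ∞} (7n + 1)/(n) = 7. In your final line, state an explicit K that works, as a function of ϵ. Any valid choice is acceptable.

Let ϵ > 0 be given. For n ≥ 1, |(7n + 1)/(n) − 7| = |1|/((n)) = 1/((n)).
Since n ≥ n for n ≥ 1, this is ≤ 1/(n) = 1/n.
So |(7n + 1)/(n) − 7| < ϵ whenever n > 1/ϵ.
Take K = 1/ϵ. If n > K then |(7n + 1)/(n) − 7| ≤ 1/n < ϵ.

K = 1/ϵ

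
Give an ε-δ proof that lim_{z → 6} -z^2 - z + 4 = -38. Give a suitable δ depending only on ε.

Suppose ε > 0. We want δ > 0 such that 0 < |z − 6| < δ implies |(-z^2 - z + 4) + 38| < ε.
(-z^2 - z + 4) + 38 = -z^2 - z + 42 = (z − 6)(-z - 7).
So |(-z^2 - z + 4) + 38| = |z − 6|·|-z - 7|.
Require δ ≤ 1. Then |z − 6| < 1 gives |z| < 7, and by the triangle inequality |-z - 7| ≤ 7 + 7 = 14.
Hence |(-z^2 - z + 4) + 38| ≤ 14|z − 6| < ε provided |z − 6| < ε/14.
Take δ = min(1, ε/14). Then 0 < |z − 6| < δ gives both |z − 6| < 1 and |z − 6| < ε/14, so |(-z^2 - z + 4) + 38| < ε.

δ = min(1, ε/14)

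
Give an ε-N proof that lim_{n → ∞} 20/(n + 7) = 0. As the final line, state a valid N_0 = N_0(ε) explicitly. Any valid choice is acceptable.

Let ε > 0 be given. For n ≥ 1, |20/(n + 7) − 0| = 20/(n + 7) ≤ 20/n.
We need 20/n < ε, i.e. n > 20/ε.
Take N_0 = 20/ε. If n > N_0 then |20/(n + 7)| ≤ 20/n < ε.

N_0 = 20/ε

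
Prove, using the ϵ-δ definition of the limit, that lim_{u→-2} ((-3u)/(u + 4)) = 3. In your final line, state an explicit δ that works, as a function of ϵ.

δ = min(1, (1/6)ϵ)

Suppose ϵ > 0. We want δ > 0 with 0 < |u + 2| < δ ⇒ |(-3u)/(u + 4) − 3| < ϵ.
Combining over a common denominator, (-3u)/(u + 4) − 3 = [(-3u)·2 − 6·(u + 4)] / [2·(u + 4)] = -12(u + 2) / (2(u + 4)).
So |(-3u)/(u + 4) − 3| = 12|u + 2| / (2·|u + 4|).
Restrict δ ≤ 1. Then |u + 2| < 1 gives |u + 4| = |(u + 2) + 2| ≥ 2 − 1 = 1.
Hence |(-3u)/(u + 4) − 3| < 12|u + 2|/(2·1) = 6|u + 2|, which is < ϵ once |u + 2| < (1/6)ϵ.
Take δ = min(1, (1/6)ϵ). Then 0 < |u + 2| < δ forces both bounds, so |(-3u)/(u + 4) − 3| < ϵ.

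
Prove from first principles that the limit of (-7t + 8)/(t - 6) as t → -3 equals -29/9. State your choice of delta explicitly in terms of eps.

delta = min(9/2, (81/68)eps)

Let eps > 0 be given. We want delta > 0 with 0 < |t + 3| < delta ⇒ |(-7t + 8)/(t - 6) + 29/9| < eps.
Combining over a common denominator, (-7t + 8)/(t - 6) + 29/9 = [(-7t + 8)·(-9) − 29·(t - 6)] / [(-9)·(t - 6)] = 34(t + 3) / ((-9)(t - 6)).
So |(-7t + 8)/(t - 6) + 29/9| = 34|t + 3| / (9·|t − 6|).
Require delta ≤ 9/2, so |t − 6| ≥ |-9| − |t + 3| > 9 − 9/2 = 9/2.
Hence |(-7t + 8)/(t - 6) + 29/9| < 34|t + 3|/(9·(9/2)) = (68/81)|t + 3|, which is < eps once |t + 3| < (81/68)eps.
Take delta = min(9/2, (81/68)eps). Then 0 < |t + 3| < delta forces both bounds, so |(-7t + 8)/(t - 6) + 29/9| < eps.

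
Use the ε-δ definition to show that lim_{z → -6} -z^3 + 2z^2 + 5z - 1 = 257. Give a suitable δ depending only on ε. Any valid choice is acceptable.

Let ε > 0. We want δ > 0 such that 0 < |z + 6| < δ implies |(-z^3 + 2z^2 + 5z - 1) − 257| < ε.
(-z^3 + 2z^2 + 5z - 1) − 257 = -z^3 + 2z^2 + 5z - 258 = (z + 6)(-z^2 + 8z - 43).
So |(-z^3 + 2z^2 + 5z - 1) − 257| = |z + 6|·|-z^2 + 8z - 43|.
Assume first that |z + 6| < 2, so |z| < 8. Then |-z^2 + 8z - 43| ≤ 8^2 + 8·8 + 43 = 171.
Hence |(-z^3 + 2z^2 + 5z - 1) − 257| ≤ 171|z + 6| < ε provided |z + 6| < ε/171.
Take δ = min(2, ε/171). Then 0 < |z + 6| < δ gives both |z + 6| < 2 and |z + 6| < ε/171, so |(-z^3 + 2z^2 + 5z - 1) − 257| < ε.

δ = min(2, ε/171)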